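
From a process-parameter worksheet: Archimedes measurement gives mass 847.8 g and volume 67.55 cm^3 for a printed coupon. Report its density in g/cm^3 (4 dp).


rho = 847.8 / 67.55 = 12.5507 g/cm^3


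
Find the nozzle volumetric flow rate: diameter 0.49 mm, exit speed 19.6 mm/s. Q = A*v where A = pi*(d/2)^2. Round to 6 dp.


A = pi*(0.49/2)^2 = 0.1885741 mm^2
Q = 0.1885741 * 19.6 = 3.696052 mm^3/s


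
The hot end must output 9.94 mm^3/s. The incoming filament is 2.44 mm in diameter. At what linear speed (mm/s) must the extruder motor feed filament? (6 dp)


A = pi*(2.44/2)^2 = 4.675947
v = 9.94 / 4.675947 = 2.125773 mm/s


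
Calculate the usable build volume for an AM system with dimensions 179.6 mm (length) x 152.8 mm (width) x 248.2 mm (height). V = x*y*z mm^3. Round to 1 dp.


V = 179.6 * 152.8 * 248.2 = 6811322.8 mm^3


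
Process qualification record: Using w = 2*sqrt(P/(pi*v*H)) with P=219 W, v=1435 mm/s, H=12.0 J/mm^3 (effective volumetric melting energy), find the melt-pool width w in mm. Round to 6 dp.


w = 2*sqrt(219/(pi*1435*12.0)) = 0.127251 mm


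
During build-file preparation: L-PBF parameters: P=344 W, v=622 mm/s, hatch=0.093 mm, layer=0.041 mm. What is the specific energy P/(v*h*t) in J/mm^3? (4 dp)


Build rate = 622 * 0.093 * 0.041 = 2.371686 mm^3/s
SE = 344 / 2.371686 = 145.0445 J/mm^3


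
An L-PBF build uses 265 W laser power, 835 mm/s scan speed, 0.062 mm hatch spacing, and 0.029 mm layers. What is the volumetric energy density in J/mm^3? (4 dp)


E = 265 / (835*0.062*0.029) = 176.5102 J/mm^3


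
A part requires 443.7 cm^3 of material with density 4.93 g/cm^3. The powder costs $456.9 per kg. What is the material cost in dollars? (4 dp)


Mass = 443.7*4.93/1000 = 2.187441 kg
Cost = 2.187441 * 456.9 = 999.4418 $


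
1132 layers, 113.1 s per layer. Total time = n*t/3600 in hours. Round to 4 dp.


t = 1132 * 113.1 / 3600 = 35.5637 hrs


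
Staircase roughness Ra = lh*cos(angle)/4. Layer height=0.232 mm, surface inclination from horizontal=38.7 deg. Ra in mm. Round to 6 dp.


Ra = 0.232 * cos(38.7) / 4 = 0.045265 mm


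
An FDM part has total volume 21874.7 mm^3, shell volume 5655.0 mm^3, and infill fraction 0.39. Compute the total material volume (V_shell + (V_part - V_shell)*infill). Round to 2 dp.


V_infill = (21874.7 - 5655.0) * 0.39 = 6325.68
V_total = 5655.0 + 6325.68 = 11980.68 mm^3


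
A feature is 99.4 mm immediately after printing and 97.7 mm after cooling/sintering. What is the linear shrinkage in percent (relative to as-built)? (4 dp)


Shrinkage = ((99.4-97.7)/99.4)*100 = 1.7103 %


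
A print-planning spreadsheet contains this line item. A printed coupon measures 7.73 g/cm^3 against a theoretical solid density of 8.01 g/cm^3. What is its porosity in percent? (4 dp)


Porosity = (1-7.73/8.01)*100 = 3.4956 %


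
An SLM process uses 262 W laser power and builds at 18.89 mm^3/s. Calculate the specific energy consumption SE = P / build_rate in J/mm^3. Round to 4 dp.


SE = 262 / 18.89 = 13.8698 J/mm^3


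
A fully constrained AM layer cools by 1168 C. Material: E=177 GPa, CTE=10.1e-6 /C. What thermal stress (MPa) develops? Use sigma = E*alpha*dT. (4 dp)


sigma = 177*1000 * 10.1e-6 * 1168 = 2088.0336 MPa


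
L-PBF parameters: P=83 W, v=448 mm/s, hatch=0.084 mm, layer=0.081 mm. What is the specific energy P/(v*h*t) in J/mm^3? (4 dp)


Build rate = 448 * 0.084 * 0.081 = 3.048192 mm^3/s
SE = 83 / 3.048192 = 27.2293 J/mm^3


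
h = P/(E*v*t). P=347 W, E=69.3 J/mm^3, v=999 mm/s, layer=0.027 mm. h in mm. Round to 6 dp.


h = 347 / (69.3*999*0.027) = 0.185638 mm


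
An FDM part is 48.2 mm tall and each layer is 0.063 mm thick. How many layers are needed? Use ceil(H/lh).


Layers = ceil(48.2/0.063) = 766


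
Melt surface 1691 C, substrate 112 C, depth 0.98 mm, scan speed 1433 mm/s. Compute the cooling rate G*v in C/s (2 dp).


G = (1691-112)/0.98 = 1611.2244898 C/mm
CR = 1611.2244898 * 1433 = 2308884.69 C/s


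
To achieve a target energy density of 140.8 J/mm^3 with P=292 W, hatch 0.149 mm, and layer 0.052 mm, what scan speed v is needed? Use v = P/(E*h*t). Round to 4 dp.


v = 292 / (140.8*0.149*0.052) = 267.6644 mm/s


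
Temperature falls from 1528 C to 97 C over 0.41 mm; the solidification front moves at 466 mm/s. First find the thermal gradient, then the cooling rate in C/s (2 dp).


G = (1528-97)/0.41 = 3490.24390244 C/mm
CR = 3490.24390244 * 466 = 1626453.66 C/s


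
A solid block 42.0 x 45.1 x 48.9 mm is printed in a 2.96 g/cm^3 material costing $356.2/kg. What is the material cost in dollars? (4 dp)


V = 42.0 * 45.1 * 48.9 = 92626.38 mm^3 = 92.62638 cm^3
Mass = 92.62638 * 2.96 / 1000 = 0.27417408 kg
Cost = 0.27417408 * 356.2 = 97.6608 $


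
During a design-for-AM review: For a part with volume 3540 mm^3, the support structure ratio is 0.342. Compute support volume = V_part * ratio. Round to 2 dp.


V_support = 3540 * 0.342 = 1210.68 mm^3


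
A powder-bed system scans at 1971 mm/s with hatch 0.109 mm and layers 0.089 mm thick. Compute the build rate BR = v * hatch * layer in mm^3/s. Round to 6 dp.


Rate = 1971 * 0.109 * 0.089 = 19.120671 mm^3/s


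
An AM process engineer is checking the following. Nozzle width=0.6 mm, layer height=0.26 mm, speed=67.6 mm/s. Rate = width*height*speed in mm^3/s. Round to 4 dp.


Rate = 0.6 * 0.26 * 67.6 = 10.5456 mm^3/s


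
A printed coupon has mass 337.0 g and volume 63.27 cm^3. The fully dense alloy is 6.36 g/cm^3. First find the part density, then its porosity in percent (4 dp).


rho_part = 337.0 / 63.27 = 5.32637901 g/cm^3
Porosity = (1 - 5.32637901/6.36)*100 = 16.2519 %


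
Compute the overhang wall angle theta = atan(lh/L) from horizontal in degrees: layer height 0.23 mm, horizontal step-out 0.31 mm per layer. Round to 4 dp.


angle = atan(0.23/0.31) = 36.573 degrees


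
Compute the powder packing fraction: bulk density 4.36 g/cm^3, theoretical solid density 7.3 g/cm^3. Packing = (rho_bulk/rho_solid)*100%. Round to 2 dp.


Packing = (4.36/7.3)*100 = 59.73 %


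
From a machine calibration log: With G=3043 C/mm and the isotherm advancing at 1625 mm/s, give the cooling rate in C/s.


CR = 3043 * 1625 = 4944875 C/s


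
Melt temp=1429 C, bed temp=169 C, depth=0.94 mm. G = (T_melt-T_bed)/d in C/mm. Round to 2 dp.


G = (1429-169)/0.94 = 1340.43 C/mm


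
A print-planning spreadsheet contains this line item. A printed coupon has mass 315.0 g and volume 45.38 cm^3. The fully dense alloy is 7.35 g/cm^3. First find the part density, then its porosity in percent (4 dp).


rho_part = 315.0 / 45.38 = 6.94138387 g/cm^3
Porosity = (1 - 6.94138387/7.35)*100 = 5.5594 %


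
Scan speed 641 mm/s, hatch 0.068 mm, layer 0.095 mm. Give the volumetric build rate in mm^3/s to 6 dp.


Rate = 641 * 0.068 * 0.095 = 4.14086 mm^3/s


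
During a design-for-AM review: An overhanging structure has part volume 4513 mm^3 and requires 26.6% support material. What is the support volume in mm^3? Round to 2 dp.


V_support = 4513 * 0.266 = 1200.46 mm^3


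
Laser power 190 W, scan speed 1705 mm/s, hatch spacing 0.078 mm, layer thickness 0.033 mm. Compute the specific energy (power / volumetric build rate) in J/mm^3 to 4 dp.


Build rate = 1705 * 0.078 * 0.033 = 4.38867 mm^3/s
SE = 190 / 4.38867 = 43.2933 J/mm^3


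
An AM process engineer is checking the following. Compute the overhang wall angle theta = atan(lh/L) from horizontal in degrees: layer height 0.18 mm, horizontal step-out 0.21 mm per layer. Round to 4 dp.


angle = atan(0.18/0.21) = 40.6013 degrees


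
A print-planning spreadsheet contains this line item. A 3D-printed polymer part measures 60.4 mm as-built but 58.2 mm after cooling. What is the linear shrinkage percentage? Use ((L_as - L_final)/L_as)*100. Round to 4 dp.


Shrinkage = ((60.4-58.2)/60.4)*100 = 3.6424 %


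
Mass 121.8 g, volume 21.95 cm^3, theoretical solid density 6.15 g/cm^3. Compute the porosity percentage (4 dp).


rho_part = 121.8 / 21.95 = 5.54897494 g/cm^3
Porosity = (1 - 5.54897494/6.15)*100 = 9.7728 %


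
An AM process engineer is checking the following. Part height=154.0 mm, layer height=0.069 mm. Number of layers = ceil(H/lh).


Layers = ceil(154.0/0.069) = 2232


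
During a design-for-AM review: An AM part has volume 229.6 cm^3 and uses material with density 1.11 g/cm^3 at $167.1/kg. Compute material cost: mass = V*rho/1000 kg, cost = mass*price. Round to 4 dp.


Mass = 229.6*1.11/1000 = 0.254856 kg
Cost = 0.254856 * 167.1 = 42.5864 $


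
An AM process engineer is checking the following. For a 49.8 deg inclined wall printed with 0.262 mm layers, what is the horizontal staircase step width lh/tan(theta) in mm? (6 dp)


step = 0.262 / tan(49.8) = 0.221407 mm


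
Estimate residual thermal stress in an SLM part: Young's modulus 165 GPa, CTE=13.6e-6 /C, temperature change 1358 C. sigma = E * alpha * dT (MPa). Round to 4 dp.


sigma = 165*1000 * 13.6e-6 * 1358 = 3047.352 MPa


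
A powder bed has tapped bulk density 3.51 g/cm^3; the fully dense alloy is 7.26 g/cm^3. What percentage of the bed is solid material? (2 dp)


Packing = (3.51/7.26)*100 = 48.35 %


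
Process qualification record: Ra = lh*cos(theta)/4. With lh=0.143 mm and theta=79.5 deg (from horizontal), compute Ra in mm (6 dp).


Ra = 0.143 * cos(79.5) / 4 = 0.006515 mm


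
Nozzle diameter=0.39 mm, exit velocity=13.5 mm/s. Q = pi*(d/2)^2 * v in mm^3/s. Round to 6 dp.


A = pi*(0.39/2)^2 = 0.11945906 mm^2
Q = 0.11945906 * 13.5 = 1.612697 mm^3/s


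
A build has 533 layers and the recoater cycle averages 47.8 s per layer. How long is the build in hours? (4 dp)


t = 533 * 47.8 / 3600 = 7.0771 hrs


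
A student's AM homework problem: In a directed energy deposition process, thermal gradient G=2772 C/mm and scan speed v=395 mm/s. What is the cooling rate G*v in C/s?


CR = 2772 * 395 = 1094940 C/s


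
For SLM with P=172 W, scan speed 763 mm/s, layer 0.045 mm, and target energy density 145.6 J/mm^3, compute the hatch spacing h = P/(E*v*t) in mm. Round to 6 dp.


h = 172 / (145.6*763*0.045) = 0.034406 mm


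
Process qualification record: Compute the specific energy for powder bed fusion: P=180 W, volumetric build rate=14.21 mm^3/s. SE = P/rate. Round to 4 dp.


SE = 180 / 14.21 = 12.6671 J/mm^3


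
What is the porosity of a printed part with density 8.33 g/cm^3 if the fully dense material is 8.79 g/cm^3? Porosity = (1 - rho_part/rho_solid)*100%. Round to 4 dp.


Porosity = (1-8.33/8.79)*100 = 5.2332 %


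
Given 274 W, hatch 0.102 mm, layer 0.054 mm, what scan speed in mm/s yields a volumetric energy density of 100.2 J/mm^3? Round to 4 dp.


v = 274 / (100.2*0.102*0.054) = 496.4653 mm/s


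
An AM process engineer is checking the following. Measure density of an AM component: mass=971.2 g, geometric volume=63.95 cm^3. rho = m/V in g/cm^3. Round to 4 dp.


rho = 971.2 / 63.95 = 15.1869 g/cm^3


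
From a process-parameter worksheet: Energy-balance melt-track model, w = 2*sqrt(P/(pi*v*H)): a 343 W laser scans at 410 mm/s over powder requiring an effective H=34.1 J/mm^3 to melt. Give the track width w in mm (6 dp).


w = 2*sqrt(343/(pi*410*34.1)) = 0.176739 mm


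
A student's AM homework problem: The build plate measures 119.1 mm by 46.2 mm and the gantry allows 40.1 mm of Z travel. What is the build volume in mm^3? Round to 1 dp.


V = 119.1 * 46.2 * 40.1 = 220647.0 mm^3


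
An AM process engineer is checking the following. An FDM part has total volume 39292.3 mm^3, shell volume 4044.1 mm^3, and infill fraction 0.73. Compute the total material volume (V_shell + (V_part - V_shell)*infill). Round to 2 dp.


V_infill = (39292.3 - 4044.1) * 0.73 = 25731.19
V_total = 4044.1 + 25731.19 = 29775.29 mm^3


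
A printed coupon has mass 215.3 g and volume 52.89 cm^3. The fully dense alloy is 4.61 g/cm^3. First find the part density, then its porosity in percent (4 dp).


rho_part = 215.3 / 52.89 = 4.0707128 g/cm^3
Porosity = (1 - 4.0707128/4.61)*100 = 11.6982 %


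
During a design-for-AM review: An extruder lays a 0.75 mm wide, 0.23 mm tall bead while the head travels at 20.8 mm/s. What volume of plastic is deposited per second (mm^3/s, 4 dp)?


Rate = 0.75 * 0.23 * 20.8 = 3.588 mm^3/s


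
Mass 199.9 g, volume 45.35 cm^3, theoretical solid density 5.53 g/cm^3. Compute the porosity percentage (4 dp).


rho_part = 199.9 / 45.35 = 4.40793826 g/cm^3
Porosity = (1 - 4.40793826/5.53)*100 = 20.2904 %


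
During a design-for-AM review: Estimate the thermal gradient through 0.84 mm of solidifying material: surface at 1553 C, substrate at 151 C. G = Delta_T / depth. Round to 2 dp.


G = (1553-151)/0.84 = 1669.05 C/mm


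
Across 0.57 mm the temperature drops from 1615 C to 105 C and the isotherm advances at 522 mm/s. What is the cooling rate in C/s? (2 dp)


G = (1615-105)/0.57 = 2649.12280702 C/mm
CR = 2649.12280702 * 522 = 1382842.11 C/s


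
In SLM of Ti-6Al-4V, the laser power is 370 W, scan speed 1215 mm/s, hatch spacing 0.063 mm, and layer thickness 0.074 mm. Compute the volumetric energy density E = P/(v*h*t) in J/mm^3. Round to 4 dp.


E = 370 / (1215*0.063*0.074) = 65.3211 J/mm^3


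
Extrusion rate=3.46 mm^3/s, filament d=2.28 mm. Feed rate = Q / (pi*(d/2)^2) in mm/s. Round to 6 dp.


A = pi*(2.28/2)^2 = 4.082814
v = 3.46 / 4.082814 = 0.847455 mm/s


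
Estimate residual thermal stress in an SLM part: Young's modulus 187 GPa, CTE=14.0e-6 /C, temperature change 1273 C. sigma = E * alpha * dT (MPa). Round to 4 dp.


sigma = 187*1000 * 14.0e-6 * 1273 = 3332.714 MPa


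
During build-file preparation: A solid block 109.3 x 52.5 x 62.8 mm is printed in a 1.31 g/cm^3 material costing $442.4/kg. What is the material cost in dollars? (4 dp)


V = 109.3 * 52.5 * 62.8 = 360362.1 mm^3 = 360.3621 cm^3
Mass = 360.3621 * 1.31 / 1000 = 0.47207435 kg
Cost = 0.47207435 * 442.4 = 208.8457 $


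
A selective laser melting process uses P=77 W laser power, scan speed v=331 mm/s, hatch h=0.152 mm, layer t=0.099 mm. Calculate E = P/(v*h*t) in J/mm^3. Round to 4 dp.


E = 77 / (331*0.152*0.099) = 15.4591 J/mm^3


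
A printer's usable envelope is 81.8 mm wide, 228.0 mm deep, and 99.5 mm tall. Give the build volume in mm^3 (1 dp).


V = 81.8 * 228.0 * 99.5 = 1855714.8 mm^3


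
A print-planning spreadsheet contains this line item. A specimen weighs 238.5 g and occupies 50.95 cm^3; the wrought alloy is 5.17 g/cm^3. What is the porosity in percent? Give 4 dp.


rho_part = 238.5 / 50.95 = 4.68105986 g/cm^3
Porosity = (1 - 4.68105986/5.17)*100 = 9.4573 %


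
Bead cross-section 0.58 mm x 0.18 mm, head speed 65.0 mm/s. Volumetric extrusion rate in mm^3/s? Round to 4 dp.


Rate = 0.58 * 0.18 * 65.0 = 6.786 mm^3/s


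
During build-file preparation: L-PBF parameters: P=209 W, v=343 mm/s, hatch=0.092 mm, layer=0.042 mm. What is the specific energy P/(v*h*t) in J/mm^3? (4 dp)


Build rate = 343 * 0.092 * 0.042 = 1.325352 mm^3/s
SE = 209 / 1.325352 = 157.694 J/mm^3


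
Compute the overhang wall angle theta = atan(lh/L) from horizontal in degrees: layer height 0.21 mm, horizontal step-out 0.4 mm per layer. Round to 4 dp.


angle = atan(0.21/0.4) = 27.6995 degrees


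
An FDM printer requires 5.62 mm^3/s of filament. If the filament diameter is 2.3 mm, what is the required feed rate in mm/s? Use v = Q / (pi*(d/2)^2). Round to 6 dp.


A = pi*(2.3/2)^2 = 4.154756
v = 5.62 / 4.154756 = 1.352667 mm/s


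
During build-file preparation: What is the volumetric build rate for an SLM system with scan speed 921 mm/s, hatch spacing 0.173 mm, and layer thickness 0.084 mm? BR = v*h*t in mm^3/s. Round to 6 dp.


Rate = 921 * 0.173 * 0.084 = 13.383972 mm^3/s


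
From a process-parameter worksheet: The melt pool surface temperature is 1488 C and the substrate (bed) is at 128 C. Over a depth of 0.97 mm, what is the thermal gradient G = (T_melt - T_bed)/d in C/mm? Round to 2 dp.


G = (1488-128)/0.97 = 1402.06 C/mm


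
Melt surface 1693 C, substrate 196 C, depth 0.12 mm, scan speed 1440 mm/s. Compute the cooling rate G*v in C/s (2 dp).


G = (1693-196)/0.12 = 12475.0 C/mm
CR = 12475.0 * 1440 = 17964000.0 C/s


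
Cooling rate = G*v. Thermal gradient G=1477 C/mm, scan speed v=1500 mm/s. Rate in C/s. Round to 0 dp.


CR = 1477 * 1500 = 2215500 C/s


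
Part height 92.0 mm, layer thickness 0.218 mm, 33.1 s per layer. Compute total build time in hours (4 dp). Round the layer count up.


Layers = ceil(92.0/0.218) = 423
t = 423 * 33.1 / 3600 = 3.8893 hrs


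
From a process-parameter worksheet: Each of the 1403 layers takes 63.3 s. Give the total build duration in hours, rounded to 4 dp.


t = 1403 * 63.3 / 3600 = 24.6694 hrs


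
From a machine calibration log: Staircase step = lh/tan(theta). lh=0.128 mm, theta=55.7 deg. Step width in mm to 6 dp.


step = 0.128 / tan(55.7) = 0.087316 mm


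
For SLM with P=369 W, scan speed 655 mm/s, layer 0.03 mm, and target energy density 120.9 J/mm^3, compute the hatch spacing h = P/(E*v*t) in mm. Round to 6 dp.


h = 369 / (120.9*655*0.03) = 0.155324 mm


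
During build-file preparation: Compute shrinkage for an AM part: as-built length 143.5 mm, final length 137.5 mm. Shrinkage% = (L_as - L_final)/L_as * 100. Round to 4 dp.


Shrinkage = ((143.5-137.5)/143.5)*100 = 4.1812 %


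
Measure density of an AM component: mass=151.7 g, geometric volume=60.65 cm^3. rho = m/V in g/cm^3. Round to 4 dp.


rho = 151.7 / 60.65 = 2.5012 g/cm^3


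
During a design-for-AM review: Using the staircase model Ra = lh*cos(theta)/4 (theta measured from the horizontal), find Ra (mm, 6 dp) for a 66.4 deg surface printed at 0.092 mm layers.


Ra = 0.092 * cos(66.4) / 4 = 0.009208 mm


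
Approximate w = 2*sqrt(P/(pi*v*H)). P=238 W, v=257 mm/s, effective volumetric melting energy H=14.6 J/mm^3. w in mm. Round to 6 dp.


w = 2*sqrt(238/(pi*257*14.6)) = 0.284185 mm


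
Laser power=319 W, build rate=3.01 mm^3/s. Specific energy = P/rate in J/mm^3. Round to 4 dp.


SE = 319 / 3.01 = 105.9801 J/mm^3


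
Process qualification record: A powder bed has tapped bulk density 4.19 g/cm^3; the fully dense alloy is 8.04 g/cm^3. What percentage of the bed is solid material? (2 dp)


Packing = (4.19/8.04)*100 = 52.11 %


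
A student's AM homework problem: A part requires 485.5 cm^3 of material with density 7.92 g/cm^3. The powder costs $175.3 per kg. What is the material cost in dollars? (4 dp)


Mass = 485.5*7.92/1000 = 3.84516 kg
Cost = 3.84516 * 175.3 = 674.0565 $


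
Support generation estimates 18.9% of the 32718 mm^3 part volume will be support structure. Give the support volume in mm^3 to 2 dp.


V_support = 32718 * 0.189 = 6183.7 mm^3


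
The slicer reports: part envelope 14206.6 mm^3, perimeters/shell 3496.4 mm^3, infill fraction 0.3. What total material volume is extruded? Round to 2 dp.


V_infill = (14206.6 - 3496.4) * 0.3 = 3213.06
V_total = 3496.4 + 3213.06 = 6709.46 mm^3


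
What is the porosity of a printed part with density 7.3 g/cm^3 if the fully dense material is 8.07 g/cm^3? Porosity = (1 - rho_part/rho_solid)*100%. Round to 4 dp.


Porosity = (1-7.3/8.07)*100 = 9.5415 %


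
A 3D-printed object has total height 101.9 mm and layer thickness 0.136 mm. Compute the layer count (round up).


Layers = ceil(101.9/0.136) = 750


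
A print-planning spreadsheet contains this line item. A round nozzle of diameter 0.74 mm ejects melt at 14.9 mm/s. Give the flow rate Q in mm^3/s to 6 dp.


A = pi*(0.74/2)^2 = 0.43008403 mm^2
Q = 0.43008403 * 14.9 = 6.408252 mm^3/s


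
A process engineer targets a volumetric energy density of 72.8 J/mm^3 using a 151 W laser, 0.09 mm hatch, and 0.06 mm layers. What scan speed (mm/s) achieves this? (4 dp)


v = 151 / (72.8*0.09*0.06) = 384.1066 mm/s


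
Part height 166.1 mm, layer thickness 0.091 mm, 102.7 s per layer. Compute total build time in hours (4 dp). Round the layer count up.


Layers = ceil(166.1/0.091) = 1826
t = 1826 * 102.7 / 3600 = 52.0917 hrs


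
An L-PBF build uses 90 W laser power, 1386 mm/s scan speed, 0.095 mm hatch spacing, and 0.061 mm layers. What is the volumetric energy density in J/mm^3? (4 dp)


E = 90 / (1386*0.095*0.061) = 11.2054 J/mm^3


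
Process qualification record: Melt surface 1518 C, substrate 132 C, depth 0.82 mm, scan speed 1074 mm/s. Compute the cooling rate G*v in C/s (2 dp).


G = (1518-132)/0.82 = 1690.24390244 C/mm
CR = 1690.24390244 * 1074 = 1815321.95 C/s


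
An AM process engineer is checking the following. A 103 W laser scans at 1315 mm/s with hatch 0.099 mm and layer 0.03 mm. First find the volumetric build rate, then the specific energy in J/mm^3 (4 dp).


Build rate = 1315 * 0.099 * 0.03 = 3.90555 mm^3/s
SE = 103 / 3.90555 = 26.3727 J/mm^3


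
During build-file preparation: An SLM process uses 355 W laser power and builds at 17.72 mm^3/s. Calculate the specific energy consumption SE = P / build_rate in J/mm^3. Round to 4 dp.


SE = 355 / 17.72 = 20.0339 J/mm^3


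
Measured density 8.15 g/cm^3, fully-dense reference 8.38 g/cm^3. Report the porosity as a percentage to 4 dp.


Porosity = (1-8.15/8.38)*100 = 2.7446 %


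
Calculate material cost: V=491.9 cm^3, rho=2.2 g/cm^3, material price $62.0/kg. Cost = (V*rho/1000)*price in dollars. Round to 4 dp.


Mass = 491.9*2.2/1000 = 1.08218 kg
Cost = 1.08218 * 62.0 = 67.0952 $


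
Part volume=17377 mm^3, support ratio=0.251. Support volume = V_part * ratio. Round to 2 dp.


V_support = 17377 * 0.251 = 4361.63 mm^3


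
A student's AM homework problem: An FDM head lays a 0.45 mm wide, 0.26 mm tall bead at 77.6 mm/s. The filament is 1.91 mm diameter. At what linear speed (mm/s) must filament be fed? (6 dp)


Q = 0.45 * 0.26 * 77.6 = 9.0792 mm^3/s
A_fil = pi*(1.91/2)^2 = 2.86521104 mm^2
v_feed = 9.0792 / 2.86521104 = 3.168772 mm/s


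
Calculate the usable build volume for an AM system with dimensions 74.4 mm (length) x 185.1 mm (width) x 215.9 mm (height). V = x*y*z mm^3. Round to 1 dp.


V = 74.4 * 185.1 * 215.9 = 2973253.9 mm^3


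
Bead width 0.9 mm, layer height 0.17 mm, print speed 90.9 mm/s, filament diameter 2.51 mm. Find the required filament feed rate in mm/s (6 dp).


Q = 0.9 * 0.17 * 90.9 = 13.9077 mm^3/s
A_fil = pi*(2.51/2)^2 = 4.94808697 mm^2
v_feed = 13.9077 / 4.94808697 = 2.810723 mm/s


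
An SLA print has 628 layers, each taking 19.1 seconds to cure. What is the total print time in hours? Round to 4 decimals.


t = 628 * 19.1 / 3600 = 3.3319 hrs


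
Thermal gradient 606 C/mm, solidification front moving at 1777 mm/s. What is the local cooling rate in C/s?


CR = 606 * 1777 = 1076862 C/s


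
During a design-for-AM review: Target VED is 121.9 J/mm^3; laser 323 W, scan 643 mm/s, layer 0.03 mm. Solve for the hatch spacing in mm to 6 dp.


h = 323 / (121.9*643*0.03) = 0.137362 mm


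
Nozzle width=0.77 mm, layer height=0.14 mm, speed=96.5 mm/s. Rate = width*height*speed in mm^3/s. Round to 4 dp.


Rate = 0.77 * 0.14 * 96.5 = 10.4027 mm^3/s


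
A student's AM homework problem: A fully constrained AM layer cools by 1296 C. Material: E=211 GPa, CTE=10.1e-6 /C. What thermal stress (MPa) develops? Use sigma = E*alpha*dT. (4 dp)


sigma = 211*1000 * 10.1e-6 * 1296 = 2761.9056 MPa


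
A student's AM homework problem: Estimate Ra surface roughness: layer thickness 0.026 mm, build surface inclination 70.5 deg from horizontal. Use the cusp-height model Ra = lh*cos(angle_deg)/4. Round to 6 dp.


Ra = 0.026 * cos(70.5) / 4 = 0.00217 mm


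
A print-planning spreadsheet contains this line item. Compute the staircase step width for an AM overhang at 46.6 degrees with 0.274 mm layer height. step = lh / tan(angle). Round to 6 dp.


step = 0.274 / tan(46.6) = 0.259109 mm


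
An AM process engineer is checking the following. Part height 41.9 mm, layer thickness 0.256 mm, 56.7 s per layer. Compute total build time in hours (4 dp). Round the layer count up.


Layers = ceil(41.9/0.256) = 164
t = 164 * 56.7 / 3600 = 2.583 hrs


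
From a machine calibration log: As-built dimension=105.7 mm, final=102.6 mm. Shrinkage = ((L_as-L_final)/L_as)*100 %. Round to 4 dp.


Shrinkage = ((105.7-102.6)/105.7)*100 = 2.9328 %


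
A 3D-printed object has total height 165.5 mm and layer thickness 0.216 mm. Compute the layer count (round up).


Layers = ceil(165.5/0.216) = 767


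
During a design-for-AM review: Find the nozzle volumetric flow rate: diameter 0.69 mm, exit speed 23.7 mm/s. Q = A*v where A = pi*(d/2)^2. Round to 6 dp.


A = pi*(0.69/2)^2 = 0.37392807 mm^2
Q = 0.37392807 * 23.7 = 8.862095 mm^3/s


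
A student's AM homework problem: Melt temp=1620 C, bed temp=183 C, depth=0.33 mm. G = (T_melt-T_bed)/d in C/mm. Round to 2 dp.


G = (1620-183)/0.33 = 4354.55 C/mm


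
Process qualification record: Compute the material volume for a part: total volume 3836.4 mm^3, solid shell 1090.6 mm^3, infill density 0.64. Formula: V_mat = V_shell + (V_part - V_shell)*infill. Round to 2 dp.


V_infill = (3836.4 - 1090.6) * 0.64 = 1757.31
V_total = 1090.6 + 1757.31 = 2847.91 mm^3


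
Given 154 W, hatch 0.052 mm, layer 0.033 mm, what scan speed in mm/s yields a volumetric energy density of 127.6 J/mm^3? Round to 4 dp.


v = 154 / (127.6*0.052*0.033) = 703.3197 mm/s


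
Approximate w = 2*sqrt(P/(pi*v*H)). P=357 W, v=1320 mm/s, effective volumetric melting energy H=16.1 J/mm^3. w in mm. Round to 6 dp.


w = 2*sqrt(357/(pi*1320*16.1)) = 0.146248 mm


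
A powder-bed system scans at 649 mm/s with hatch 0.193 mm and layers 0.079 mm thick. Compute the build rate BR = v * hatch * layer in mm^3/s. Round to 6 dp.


Rate = 649 * 0.193 * 0.079 = 9.895303 mm^3/s


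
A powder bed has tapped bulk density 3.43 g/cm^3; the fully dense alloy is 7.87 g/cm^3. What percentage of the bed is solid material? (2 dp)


Packing = (3.43/7.87)*100 = 43.58 %


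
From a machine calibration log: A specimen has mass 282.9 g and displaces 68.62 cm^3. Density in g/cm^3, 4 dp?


rho = 282.9 / 68.62 = 4.1227 g/cm^3


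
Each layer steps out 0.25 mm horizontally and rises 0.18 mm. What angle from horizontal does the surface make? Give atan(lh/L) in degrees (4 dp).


angle = atan(0.18/0.25) = 35.7539 degrees


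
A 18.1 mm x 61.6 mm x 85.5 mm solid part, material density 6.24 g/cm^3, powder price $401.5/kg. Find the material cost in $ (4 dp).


V = 18.1 * 61.6 * 85.5 = 95329.08 mm^3 = 95.32908 cm^3
Mass = 95.32908 * 6.24 / 1000 = 0.59485346 kg
Cost = 0.59485346 * 401.5 = 238.8337 $


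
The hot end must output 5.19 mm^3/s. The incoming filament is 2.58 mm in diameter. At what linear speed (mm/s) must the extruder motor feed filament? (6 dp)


A = pi*(2.58/2)^2 = 5.227924
v = 5.19 / 5.227924 = 0.992746 mm/s


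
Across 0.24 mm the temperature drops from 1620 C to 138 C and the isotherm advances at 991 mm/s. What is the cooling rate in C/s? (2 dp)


G = (1620-138)/0.24 = 6175.0 C/mm
CR = 6175.0 * 991 = 6119425.0 C/s


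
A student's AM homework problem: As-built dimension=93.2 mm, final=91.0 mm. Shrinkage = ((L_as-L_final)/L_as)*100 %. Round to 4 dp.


Shrinkage = ((93.2-91.0)/93.2)*100 = 2.3605 %


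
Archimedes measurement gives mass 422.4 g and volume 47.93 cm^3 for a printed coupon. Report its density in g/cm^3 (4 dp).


rho = 422.4 / 47.93 = 8.8129 g/cm^3


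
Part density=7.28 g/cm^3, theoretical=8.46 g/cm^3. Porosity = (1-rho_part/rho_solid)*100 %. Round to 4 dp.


Porosity = (1-7.28/8.46)*100 = 13.948 %


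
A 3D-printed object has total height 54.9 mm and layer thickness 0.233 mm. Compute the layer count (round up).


Layers = ceil(54.9/0.233) = 236


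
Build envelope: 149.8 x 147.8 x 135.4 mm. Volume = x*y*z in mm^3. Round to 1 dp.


V = 149.8 * 147.8 * 135.4 = 2997815.6 mm^3


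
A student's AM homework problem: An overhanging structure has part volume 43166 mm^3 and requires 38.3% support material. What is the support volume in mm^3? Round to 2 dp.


V_support = 43166 * 0.383 = 16532.58 mm^3


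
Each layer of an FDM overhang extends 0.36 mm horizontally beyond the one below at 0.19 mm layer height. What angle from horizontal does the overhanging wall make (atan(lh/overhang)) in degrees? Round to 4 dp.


angle = atan(0.19/0.36) = 27.8241 degrees


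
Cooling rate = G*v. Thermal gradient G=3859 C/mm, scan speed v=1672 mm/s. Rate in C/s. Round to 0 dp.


CR = 3859 * 1672 = 6452248 C/s


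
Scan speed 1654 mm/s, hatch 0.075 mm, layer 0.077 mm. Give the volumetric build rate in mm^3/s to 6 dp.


Rate = 1654 * 0.075 * 0.077 = 9.55185 mm^3/s


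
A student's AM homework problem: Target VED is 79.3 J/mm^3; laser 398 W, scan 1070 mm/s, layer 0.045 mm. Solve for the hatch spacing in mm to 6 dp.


h = 398 / (79.3*1070*0.045) = 0.104235 mm


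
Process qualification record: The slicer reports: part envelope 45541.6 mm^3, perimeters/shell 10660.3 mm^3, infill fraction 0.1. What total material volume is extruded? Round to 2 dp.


V_infill = (45541.6 - 10660.3) * 0.1 = 3488.13
V_total = 10660.3 + 3488.13 = 14148.43 mm^3


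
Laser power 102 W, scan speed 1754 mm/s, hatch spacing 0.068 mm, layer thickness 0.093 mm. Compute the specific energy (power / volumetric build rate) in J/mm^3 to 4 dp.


Build rate = 1754 * 0.068 * 0.093 = 11.092296 mm^3/s
SE = 102 / 11.092296 = 9.1956 J/mm^3


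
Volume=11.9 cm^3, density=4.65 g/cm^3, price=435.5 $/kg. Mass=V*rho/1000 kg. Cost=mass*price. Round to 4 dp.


Mass = 11.9*4.65/1000 = 0.055335 kg
Cost = 0.055335 * 435.5 = 24.0984 $


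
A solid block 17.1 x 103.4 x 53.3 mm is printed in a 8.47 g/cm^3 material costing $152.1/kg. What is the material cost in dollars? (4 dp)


V = 17.1 * 103.4 * 53.3 = 94241.862 mm^3 = 94.241862 cm^3
Mass = 94.241862 * 8.47 / 1000 = 0.79822857 kg
Cost = 0.79822857 * 152.1 = 121.4106 $


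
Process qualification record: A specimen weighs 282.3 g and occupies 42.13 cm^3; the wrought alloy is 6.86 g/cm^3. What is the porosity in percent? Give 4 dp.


rho_part = 282.3 / 42.13 = 6.70068835 g/cm^3
Porosity = (1 - 6.70068835/6.86)*100 = 2.3223 %


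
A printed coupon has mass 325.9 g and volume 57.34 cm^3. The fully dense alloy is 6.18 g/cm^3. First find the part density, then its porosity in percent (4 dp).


rho_part = 325.9 / 57.34 = 5.68364144 g/cm^3
Porosity = (1 - 5.68364144/6.18)*100 = 8.0317 %


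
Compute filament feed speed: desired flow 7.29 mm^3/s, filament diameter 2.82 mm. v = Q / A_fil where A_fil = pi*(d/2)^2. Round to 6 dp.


A = pi*(2.82/2)^2 = 6.2458
v = 7.29 / 6.2458 = 1.167184 mm/s


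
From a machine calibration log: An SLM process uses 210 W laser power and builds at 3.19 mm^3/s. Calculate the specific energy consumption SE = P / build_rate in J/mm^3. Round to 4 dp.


SE = 210 / 3.19 = 65.8307 J/mm^3


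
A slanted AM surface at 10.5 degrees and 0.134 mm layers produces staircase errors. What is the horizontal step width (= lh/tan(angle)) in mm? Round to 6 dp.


step = 0.134 / tan(10.5) = 0.722999 mm


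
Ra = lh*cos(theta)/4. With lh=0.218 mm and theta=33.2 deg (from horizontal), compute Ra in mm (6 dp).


Ra = 0.218 * cos(33.2) / 4 = 0.045604 mm


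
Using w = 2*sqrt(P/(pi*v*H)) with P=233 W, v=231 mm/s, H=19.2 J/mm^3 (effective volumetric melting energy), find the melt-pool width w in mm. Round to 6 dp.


w = 2*sqrt(233/(pi*231*19.2)) = 0.258629 mm


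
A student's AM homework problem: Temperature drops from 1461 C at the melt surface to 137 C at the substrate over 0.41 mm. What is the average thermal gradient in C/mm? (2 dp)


G = (1461-137)/0.41 = 3229.27 C/mm


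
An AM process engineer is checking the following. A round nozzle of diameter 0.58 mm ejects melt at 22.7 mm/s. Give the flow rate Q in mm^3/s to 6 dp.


A = pi*(0.58/2)^2 = 0.26420794 mm^2
Q = 0.26420794 * 22.7 = 5.99752 mm^3/s


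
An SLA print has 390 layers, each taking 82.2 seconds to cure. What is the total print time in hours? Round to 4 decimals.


t = 390 * 82.2 / 3600 = 8.905 hrs


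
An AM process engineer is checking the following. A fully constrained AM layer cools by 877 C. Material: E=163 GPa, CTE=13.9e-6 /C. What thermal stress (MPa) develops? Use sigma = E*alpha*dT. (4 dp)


sigma = 163*1000 * 13.9e-6 * 877 = 1987.0189 MPa


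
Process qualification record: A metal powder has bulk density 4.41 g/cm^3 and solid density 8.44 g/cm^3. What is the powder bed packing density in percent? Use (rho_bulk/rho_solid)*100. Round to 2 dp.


Packing = (4.41/8.44)*100 = 52.25 %


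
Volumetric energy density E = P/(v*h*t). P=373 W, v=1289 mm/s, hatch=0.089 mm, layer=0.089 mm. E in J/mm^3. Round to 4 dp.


E = 373 / (1289*0.089*0.089) = 36.5322 J/mm^3


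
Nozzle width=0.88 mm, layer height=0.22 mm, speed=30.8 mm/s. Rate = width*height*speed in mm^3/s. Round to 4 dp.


Rate = 0.88 * 0.22 * 30.8 = 5.9629 mm^3/s


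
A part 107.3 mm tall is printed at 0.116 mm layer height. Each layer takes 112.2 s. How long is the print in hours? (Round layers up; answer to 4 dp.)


Layers = ceil(107.3/0.116) = 925
t = 925 * 112.2 / 3600 = 28.8292 hrs


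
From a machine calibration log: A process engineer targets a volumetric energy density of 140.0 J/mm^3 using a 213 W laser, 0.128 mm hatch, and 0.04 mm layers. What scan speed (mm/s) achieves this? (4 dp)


v = 213 / (140.0*0.128*0.04) = 297.154 mm/s


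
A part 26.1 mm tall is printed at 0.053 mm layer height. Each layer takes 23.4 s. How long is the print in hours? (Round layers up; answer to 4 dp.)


Layers = ceil(26.1/0.053) = 493
t = 493 * 23.4 / 3600 = 3.2045 hrs


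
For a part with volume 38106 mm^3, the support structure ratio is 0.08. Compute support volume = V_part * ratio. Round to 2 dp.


V_support = 38106 * 0.08 = 3048.48 mm^3


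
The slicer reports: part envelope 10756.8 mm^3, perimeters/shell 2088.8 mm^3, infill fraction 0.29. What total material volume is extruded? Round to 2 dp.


V_infill = (10756.8 - 2088.8) * 0.29 = 2513.72
V_total = 2088.8 + 2513.72 = 4602.52 mm^3


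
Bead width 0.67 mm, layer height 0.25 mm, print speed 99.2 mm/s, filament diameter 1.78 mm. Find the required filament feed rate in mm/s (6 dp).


Q = 0.67 * 0.25 * 99.2 = 16.616 mm^3/s
A_fil = pi*(1.78/2)^2 = 2.48845554 mm^2
v_feed = 16.616 / 2.48845554 = 6.677234 mm/s


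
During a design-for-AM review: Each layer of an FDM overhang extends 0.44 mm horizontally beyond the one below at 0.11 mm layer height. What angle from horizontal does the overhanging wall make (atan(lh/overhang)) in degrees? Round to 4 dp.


angle = atan(0.11/0.44) = 14.0362 degrees


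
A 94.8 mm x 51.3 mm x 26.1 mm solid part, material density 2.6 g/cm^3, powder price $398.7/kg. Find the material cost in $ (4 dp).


V = 94.8 * 51.3 * 26.1 = 126930.564 mm^3 = 126.930564 cm^3
Mass = 126.930564 * 2.6 / 1000 = 0.33001947 kg
Cost = 0.33001947 * 398.7 = 131.5788 $


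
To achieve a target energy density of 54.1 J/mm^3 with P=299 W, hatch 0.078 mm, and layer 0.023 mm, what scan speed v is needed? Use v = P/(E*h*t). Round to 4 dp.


v = 299 / (54.1*0.078*0.023) = 3080.7147 mm/s


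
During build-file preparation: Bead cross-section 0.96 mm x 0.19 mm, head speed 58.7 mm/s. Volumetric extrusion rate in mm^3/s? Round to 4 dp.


Rate = 0.96 * 0.19 * 58.7 = 10.7069 mm^3/s


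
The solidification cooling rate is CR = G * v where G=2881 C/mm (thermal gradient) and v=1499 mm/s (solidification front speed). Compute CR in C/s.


CR = 2881 * 1499 = 4318619 C/s


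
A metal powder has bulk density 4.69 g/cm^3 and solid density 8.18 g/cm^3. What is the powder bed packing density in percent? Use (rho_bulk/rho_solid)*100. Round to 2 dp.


Packing = (4.69/8.18)*100 = 57.33 %


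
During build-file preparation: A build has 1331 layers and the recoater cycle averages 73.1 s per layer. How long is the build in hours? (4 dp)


t = 1331 * 73.1 / 3600 = 27.0267 hrs


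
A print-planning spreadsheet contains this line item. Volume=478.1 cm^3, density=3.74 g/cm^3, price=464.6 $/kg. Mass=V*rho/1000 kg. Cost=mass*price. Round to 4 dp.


Mass = 478.1*3.74/1000 = 1.788094 kg
Cost = 1.788094 * 464.6 = 830.7485 $


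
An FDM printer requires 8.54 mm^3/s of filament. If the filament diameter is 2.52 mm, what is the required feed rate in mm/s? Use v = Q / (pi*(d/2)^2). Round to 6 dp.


A = pi*(2.52/2)^2 = 4.987592
v = 8.54 / 4.987592 = 1.712249 mm/s


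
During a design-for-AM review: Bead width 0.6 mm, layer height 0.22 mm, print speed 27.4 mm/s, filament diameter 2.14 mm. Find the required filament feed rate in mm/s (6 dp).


Q = 0.6 * 0.22 * 27.4 = 3.6168 mm^3/s
A_fil = pi*(2.14/2)^2 = 3.59680943 mm^2
v_feed = 3.6168 / 3.59680943 = 1.005558 mm/s


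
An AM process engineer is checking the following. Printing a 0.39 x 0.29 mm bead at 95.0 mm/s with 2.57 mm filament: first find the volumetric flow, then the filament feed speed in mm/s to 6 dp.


Q = 0.39 * 0.29 * 95.0 = 10.7445 mm^3/s
A_fil = pi*(2.57/2)^2 = 5.18747633 mm^2
v_feed = 10.7445 / 5.18747633 = 2.071238 mm/s


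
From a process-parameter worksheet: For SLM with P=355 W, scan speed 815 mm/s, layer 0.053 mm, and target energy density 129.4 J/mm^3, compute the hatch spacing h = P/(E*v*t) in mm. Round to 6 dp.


h = 355 / (129.4*815*0.053) = 0.063513 mm


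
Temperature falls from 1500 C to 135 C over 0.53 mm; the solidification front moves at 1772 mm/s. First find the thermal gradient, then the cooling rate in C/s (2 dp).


G = (1500-135)/0.53 = 2575.47169811 C/mm
CR = 2575.47169811 * 1772 = 4563735.85 C/s


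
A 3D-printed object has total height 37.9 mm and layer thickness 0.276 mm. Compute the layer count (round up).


Layers = ceil(37.9/0.276) = 138


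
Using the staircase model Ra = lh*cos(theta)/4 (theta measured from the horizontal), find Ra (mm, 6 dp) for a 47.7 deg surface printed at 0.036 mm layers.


Ra = 0.036 * cos(47.7) / 4 = 0.006057 mm


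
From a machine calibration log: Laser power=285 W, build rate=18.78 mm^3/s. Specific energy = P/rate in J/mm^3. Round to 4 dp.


SE = 285 / 18.78 = 15.1757 J/mm^3


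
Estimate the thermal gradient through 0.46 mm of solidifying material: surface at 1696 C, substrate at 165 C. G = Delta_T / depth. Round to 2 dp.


G = (1696-165)/0.46 = 3328.26 C/mm


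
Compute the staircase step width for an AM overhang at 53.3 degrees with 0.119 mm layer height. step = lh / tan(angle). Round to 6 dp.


step = 0.119 / tan(53.3) = 0.0887 mm


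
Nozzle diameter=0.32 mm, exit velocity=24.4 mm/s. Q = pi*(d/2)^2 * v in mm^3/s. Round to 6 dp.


A = pi*(0.32/2)^2 = 0.08042477 mm^2
Q = 0.08042477 * 24.4 = 1.962364 mm^3/s


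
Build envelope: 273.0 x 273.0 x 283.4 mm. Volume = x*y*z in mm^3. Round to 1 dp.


V = 273.0 * 273.0 * 283.4 = 21121518.6 mm^3


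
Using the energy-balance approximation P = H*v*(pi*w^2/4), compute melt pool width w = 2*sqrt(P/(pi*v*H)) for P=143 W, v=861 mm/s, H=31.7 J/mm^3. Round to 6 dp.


w = 2*sqrt(143/(pi*861*31.7)) = 0.081676 mm


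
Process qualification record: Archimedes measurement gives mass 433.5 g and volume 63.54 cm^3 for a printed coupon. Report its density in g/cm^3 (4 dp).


rho = 433.5 / 63.54 = 6.8225 g/cm^3


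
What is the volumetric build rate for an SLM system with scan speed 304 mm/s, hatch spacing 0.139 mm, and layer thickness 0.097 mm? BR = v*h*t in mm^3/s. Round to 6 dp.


Rate = 304 * 0.139 * 0.097 = 4.098832 mm^3/s
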